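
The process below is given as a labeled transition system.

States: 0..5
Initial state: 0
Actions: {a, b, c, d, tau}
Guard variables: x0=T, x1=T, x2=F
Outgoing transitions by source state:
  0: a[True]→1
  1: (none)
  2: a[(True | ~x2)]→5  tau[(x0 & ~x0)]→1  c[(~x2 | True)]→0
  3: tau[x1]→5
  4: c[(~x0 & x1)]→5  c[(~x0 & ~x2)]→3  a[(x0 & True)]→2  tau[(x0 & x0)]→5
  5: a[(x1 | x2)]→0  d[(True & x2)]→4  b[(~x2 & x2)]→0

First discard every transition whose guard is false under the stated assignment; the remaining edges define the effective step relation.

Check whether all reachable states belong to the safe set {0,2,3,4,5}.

Safe = {0,2,3,4,5}
Reach set: {0,1}
  0: ✓
  1: outside
counterexample path to 1: a

Answer: INVARIANT VIOLATED at state 1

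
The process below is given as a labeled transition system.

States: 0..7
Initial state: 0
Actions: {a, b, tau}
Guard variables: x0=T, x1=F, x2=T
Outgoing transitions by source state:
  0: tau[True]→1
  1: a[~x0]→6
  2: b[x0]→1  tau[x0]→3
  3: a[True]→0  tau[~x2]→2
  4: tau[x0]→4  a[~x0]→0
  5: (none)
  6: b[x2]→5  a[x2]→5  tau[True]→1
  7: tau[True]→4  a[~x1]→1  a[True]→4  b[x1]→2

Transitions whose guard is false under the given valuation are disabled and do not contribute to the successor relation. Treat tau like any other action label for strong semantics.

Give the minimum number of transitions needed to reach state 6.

Layered search for 6:
  L0 = {0}
  L1 = {1}
6 never appears.

Answer: UNREACHABLE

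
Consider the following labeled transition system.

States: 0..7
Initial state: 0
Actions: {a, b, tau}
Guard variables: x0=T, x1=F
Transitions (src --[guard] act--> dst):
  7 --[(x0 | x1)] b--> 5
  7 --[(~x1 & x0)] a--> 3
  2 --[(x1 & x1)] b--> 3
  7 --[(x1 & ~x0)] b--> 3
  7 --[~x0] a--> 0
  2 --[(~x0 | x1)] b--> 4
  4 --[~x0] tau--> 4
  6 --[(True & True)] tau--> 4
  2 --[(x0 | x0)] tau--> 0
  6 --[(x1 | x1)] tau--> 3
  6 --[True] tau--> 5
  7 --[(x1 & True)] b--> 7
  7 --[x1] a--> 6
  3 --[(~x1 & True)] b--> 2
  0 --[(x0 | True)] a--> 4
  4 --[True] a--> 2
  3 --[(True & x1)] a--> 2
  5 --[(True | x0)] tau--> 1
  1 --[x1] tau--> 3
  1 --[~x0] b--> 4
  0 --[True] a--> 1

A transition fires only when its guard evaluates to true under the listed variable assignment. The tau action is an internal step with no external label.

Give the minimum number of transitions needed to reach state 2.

BFS to 2:
  depth 0: {0}
  depth 1: {1,4}
  depth 2: {2}
first hit 2 at d=2 via a·a

Answer: 2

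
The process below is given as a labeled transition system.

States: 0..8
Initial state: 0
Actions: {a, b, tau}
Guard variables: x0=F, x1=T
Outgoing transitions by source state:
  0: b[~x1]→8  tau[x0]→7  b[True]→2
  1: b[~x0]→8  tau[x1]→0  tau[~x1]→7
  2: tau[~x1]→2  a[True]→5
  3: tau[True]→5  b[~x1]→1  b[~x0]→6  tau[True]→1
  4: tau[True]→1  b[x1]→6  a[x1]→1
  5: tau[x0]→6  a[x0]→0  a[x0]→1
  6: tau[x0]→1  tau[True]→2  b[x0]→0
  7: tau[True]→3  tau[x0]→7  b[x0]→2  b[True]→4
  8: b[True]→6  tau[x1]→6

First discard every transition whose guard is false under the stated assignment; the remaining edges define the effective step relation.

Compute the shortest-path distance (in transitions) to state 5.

Breadth-first toward 5:
  depth 0: {0}
  depth 1: {2}
  depth 2: {5}
depth(5)=2, e.g. b·a

Answer: 2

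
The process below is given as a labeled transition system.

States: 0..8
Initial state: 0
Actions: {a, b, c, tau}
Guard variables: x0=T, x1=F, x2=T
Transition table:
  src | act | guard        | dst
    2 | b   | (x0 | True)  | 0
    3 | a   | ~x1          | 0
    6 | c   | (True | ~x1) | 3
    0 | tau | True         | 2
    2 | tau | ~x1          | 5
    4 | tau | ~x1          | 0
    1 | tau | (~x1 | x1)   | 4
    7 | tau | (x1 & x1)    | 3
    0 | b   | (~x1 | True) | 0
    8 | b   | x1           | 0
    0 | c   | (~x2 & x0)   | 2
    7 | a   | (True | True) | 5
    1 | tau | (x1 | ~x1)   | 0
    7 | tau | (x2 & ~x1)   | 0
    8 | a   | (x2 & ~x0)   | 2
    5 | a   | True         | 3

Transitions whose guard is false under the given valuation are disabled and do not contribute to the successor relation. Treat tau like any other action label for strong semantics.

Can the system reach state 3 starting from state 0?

Answer: REACHABLE

Analysis:
12 transition(s) survive guard evaluation.
Layer 0: {0}
Layer 1: {2}  total {0,2}
Layer 2: {5}  total {0,2,5}
Layer 3: {3}  total {0,2,3,5}
Reach set: {0,2,3,5}
trace reaching 3: tau·tau·a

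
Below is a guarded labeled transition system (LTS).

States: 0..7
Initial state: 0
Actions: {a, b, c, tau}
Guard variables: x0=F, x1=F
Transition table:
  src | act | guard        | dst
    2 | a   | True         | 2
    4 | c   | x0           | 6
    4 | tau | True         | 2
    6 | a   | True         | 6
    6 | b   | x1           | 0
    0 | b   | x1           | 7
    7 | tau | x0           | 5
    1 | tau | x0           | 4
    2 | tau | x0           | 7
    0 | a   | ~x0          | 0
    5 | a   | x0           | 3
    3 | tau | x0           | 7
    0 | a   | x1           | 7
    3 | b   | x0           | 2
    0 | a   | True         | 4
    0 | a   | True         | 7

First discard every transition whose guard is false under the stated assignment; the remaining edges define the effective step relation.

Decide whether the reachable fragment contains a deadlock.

Reach set: {0,2,4,7}
  0: a→0  a→4  a→7  [deg 3]
  2: a→2  [deg 1]
  4: tau→2  [deg 1]
  7: ∅  [STUCK]
trace reaching 7: a

Answer: DEADLOCK at state 7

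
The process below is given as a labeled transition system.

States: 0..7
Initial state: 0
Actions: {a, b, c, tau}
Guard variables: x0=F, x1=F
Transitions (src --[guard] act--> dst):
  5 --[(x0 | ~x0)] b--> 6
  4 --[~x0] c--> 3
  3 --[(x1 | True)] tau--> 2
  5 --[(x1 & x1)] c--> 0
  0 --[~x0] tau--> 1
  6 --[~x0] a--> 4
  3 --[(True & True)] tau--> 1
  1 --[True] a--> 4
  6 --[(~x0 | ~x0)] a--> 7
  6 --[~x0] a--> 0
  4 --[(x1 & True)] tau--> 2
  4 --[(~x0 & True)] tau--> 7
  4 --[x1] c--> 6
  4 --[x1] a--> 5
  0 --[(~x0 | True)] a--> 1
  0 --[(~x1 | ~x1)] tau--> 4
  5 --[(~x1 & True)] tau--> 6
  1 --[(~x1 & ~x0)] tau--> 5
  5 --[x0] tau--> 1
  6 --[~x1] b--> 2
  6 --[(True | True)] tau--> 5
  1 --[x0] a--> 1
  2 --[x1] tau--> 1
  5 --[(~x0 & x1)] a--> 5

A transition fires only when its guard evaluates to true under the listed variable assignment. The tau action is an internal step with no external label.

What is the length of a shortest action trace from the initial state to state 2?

Breadth-first toward 2:
  Layer 0: {0}
  Layer 1: {1,4}
  Layer 2: {3,5,7}
  Layer 3: {2,6}
first hit 2 at d=3 via tau·c·tau

Answer: 3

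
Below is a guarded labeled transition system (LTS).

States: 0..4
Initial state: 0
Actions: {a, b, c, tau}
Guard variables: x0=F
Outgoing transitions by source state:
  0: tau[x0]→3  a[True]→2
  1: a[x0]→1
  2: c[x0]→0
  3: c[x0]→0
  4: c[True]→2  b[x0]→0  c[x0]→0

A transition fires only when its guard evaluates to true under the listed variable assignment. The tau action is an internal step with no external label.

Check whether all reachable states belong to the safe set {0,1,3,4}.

Safe = {0,1,3,4}
Reachable = {0,2}
  0: ✓
  2: outside
witness against invariant: a → 2

Answer: INVARIANT VIOLATED at state 2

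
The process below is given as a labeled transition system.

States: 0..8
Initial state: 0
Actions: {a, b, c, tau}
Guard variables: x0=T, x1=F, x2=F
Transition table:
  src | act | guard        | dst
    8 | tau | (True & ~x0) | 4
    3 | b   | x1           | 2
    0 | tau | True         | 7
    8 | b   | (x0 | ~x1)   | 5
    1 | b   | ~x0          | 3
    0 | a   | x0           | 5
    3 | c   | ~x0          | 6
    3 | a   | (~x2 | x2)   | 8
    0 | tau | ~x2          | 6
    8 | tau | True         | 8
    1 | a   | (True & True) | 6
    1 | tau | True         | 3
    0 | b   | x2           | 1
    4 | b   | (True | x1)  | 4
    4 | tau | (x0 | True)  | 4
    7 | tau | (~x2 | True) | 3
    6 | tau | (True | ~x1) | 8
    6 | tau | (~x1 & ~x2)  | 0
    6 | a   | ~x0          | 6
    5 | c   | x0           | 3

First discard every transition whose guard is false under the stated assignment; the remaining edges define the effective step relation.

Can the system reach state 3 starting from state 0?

Answer: REACHABLE

Working:
14 transition(s) survive guard evaluation.
L0 = {0}
L1 = {5,6,7}  total {0,5,6,7}
L2 = {3,8}  total {0,3,5,6,7,8}
Reach set: {0,3,5,6,7,8}
trace reaching 3: tau·tau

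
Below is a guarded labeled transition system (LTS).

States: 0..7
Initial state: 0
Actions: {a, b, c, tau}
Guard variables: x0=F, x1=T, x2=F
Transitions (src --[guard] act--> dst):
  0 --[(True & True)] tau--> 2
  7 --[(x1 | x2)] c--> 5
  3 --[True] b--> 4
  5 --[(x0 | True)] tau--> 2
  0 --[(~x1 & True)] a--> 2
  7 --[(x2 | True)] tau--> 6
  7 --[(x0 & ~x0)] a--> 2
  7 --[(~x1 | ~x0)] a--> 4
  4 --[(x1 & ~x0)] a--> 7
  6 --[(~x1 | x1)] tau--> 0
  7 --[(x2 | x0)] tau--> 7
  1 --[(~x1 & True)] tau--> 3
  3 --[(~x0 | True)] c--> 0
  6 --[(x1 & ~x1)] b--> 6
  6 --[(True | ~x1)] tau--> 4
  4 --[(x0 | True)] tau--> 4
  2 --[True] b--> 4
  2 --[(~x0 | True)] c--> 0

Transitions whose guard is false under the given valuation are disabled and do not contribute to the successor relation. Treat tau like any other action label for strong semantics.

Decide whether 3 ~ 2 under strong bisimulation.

Refine partition for ~:
  P[0] = {{0,1,2,3,4,5,6,7}}
  P[1] = {{0,5,6},{1},{2,3},{4},{7}}
  P[2] = {{0,5},{1},{2,3},{4},{6},{7}}
Fixed point at round 3; 6 class(es).
[3]={2,3}  [2]={2,3}

Answer: BISIMILAR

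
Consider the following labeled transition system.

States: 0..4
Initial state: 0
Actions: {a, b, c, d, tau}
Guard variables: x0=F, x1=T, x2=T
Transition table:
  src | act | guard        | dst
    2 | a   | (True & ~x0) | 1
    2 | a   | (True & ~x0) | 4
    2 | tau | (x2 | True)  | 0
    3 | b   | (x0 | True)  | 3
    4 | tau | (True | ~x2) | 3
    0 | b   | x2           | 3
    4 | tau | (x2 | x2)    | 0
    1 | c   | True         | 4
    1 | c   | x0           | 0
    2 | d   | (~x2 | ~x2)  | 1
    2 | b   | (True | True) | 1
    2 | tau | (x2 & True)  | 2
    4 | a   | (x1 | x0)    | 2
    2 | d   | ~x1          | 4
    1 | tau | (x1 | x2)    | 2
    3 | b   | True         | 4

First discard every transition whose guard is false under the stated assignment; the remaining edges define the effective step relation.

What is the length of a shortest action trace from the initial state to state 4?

BFS to 4:
  depth 0: {0}
  depth 1: {3}
  depth 2: {4}
first hit 4 at d=2 via b·b

Answer: 2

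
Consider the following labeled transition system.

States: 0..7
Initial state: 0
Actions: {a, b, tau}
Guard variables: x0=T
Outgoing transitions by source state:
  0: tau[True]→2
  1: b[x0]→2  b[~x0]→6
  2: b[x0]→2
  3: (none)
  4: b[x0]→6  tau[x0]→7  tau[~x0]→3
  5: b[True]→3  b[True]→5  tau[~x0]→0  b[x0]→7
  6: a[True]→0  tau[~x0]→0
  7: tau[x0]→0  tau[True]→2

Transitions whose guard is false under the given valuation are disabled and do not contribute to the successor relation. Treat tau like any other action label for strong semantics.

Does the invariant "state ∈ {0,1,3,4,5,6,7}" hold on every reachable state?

Allowed set {0,1,3,4,5,6,7}
Reachable = {0,2}
  0: safe
  2: ✗ unsafe
counterexample path to 2: tau

Answer: INVARIANT VIOLATED at state 2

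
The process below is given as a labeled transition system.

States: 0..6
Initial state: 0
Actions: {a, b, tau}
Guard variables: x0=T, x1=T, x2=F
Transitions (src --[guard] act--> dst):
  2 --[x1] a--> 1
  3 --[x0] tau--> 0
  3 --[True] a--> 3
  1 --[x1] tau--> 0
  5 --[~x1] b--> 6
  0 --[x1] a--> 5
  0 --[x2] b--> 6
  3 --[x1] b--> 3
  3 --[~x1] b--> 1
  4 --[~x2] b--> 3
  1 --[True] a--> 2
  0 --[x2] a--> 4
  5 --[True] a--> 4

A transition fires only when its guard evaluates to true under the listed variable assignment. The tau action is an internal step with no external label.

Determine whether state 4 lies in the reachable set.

9 transition(s) survive guard evaluation.
L0 = {0}
L1 = {5}  cumulative {0,5}
L2 = {4}  cumulative {0,4,5}
L3 = {3}  cumulative {0,3,4,5}
Reachable = {0,3,4,5}
witness 4: a·a

Answer: REACHABLE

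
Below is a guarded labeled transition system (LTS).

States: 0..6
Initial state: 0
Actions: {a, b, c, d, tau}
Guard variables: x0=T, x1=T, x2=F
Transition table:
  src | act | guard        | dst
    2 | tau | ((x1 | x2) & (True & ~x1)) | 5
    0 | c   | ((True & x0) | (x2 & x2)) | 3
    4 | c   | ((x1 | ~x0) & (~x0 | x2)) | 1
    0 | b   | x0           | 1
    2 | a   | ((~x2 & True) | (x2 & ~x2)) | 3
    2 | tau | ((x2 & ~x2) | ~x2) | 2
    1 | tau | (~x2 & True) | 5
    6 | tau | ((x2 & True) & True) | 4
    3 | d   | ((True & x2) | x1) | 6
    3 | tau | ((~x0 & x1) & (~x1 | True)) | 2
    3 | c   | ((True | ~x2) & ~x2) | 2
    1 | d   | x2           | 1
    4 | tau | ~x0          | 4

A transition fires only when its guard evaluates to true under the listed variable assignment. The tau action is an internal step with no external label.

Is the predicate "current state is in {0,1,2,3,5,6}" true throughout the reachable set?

Answer: INVARIANT HOLDS

Analysis:
Safe = {0,1,2,3,5,6}
R = {0,1,2,3,5,6}
  0: ✓
  1: ✓
  2: ✓
  3: ✓
  5: ✓
  6: ✓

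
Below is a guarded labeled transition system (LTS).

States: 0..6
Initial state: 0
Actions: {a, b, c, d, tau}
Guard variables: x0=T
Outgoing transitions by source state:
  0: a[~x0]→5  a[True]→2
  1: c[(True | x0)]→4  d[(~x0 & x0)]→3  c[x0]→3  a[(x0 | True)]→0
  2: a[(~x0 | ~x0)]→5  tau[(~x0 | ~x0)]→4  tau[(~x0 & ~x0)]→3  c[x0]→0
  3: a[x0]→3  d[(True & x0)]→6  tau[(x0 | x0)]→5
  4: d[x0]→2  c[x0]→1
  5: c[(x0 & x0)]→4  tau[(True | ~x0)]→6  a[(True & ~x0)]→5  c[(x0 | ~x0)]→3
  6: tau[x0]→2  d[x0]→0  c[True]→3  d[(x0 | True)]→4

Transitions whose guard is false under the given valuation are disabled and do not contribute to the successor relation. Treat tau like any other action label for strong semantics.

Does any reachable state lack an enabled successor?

Reach set: {0,2}
  0: a→2  [deg 1]
  2: c→0  [deg 1]

Answer: DEADLOCK-FREE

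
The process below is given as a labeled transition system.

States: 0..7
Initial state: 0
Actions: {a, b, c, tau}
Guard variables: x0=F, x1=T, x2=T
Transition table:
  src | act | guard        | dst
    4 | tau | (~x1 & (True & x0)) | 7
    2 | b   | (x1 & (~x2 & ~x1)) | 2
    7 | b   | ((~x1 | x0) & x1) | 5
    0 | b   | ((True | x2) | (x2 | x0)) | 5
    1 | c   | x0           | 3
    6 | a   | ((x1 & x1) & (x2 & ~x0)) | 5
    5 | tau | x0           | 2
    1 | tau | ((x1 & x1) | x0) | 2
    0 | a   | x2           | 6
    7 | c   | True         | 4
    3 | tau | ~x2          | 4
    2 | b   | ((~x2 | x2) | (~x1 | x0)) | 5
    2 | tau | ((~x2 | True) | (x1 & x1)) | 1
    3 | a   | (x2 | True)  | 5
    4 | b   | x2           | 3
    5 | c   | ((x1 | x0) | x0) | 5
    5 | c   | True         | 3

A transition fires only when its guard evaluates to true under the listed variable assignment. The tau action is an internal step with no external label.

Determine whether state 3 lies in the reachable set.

Guard filter leaves 11 enabled edge(s).
depth 0: {0}
depth 1: {5,6}  now seen {0,5,6}
depth 2: {3}  now seen {0,3,5,6}
Reach set: {0,3,5,6}
trace reaching 3: b·c

Answer: REACHABLE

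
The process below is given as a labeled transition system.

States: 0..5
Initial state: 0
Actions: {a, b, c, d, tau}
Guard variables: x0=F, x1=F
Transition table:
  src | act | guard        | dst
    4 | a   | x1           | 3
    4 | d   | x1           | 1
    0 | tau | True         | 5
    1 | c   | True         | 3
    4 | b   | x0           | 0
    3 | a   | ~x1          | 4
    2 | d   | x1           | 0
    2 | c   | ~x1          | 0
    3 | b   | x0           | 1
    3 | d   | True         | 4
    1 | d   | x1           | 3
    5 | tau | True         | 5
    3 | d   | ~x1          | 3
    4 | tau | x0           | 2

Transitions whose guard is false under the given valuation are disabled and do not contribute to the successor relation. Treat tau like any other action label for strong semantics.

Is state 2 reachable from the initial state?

Answer: UNREACHABLE

Trace:
After dropping false guards: 7 live edges.
Layer 0: {0}
Layer 1: {5}  cumulative {0,5}
R = {0,5}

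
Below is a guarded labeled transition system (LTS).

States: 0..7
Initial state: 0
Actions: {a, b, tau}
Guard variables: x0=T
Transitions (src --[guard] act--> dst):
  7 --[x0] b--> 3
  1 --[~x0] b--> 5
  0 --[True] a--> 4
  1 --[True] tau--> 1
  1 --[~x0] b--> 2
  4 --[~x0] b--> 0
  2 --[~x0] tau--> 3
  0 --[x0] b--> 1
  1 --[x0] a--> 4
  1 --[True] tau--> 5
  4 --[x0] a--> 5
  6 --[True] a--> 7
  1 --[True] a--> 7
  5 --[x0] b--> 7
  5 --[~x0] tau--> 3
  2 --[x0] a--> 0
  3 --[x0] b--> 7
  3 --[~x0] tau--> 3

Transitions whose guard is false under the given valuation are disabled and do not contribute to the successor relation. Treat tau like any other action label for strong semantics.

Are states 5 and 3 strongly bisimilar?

Answer: BISIMILAR

Analysis:
Compute ~ classes (split until stable):
  π0 = {{0,1,2,3,4,5,6,7}}
  π1 = {{0},{1},{2,4,6},{3,5,7}}
  π2 = {{0},{1},{2},{3,5,7},{4,6}}
5 equivalence class(es) (converged in 3)
5∈{3,5,7}, 3∈{3,5,7}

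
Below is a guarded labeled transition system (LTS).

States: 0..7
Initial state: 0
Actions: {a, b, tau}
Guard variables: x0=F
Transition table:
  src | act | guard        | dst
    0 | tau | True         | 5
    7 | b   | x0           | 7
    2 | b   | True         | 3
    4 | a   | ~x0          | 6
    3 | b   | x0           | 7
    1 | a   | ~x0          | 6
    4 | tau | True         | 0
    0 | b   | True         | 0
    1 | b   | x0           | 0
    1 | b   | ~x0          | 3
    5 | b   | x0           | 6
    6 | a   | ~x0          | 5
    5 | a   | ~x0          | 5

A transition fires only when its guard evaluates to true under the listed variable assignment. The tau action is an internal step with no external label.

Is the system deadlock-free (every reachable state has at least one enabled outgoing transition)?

R = {0,5}
  0: b→0  tau→5  [2 out]
  5: a→5  [1 out]

Answer: DEADLOCK-FREE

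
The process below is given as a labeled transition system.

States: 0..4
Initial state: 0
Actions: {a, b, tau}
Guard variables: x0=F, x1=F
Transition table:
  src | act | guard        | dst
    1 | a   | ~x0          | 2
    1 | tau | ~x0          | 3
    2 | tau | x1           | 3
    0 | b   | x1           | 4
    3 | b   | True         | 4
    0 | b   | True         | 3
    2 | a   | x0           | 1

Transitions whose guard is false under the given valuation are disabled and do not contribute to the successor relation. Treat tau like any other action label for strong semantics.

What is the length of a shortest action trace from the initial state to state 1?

Answer: UNREACHABLE

Working:
BFS to 1:
  Layer 0: {0}
  Layer 1: {3}
  Layer 2: {4}
1 never appears.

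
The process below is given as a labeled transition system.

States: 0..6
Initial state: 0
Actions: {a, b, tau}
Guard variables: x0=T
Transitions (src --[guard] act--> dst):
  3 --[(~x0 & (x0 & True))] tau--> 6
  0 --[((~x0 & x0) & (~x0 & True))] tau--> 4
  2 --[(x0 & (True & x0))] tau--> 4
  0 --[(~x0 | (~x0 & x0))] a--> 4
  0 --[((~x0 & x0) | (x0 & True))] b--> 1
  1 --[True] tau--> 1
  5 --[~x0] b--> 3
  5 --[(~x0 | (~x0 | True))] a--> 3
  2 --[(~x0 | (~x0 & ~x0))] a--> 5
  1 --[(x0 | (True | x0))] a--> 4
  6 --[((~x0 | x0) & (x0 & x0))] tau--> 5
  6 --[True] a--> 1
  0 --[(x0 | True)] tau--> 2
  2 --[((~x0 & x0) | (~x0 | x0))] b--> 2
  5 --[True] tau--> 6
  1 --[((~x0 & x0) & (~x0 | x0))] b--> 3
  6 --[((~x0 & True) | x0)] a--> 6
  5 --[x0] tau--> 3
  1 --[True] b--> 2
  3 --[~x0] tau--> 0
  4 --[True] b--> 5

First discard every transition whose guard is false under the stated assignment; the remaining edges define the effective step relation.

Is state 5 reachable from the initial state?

Answer: REACHABLE

Analysis:
14 transition(s) survive guard evaluation.
depth 0: {0}
depth 1: {1,2}  cumulative {0,1,2}
depth 2: {4}  cumulative {0,1,2,4}
depth 3: {5}  cumulative {0,1,2,4,5}
depth 4: {3,6}  cumulative {0,1,2,3,4,5,6}
R = {0,1,2,3,4,5,6}
Path to 5: b·a·b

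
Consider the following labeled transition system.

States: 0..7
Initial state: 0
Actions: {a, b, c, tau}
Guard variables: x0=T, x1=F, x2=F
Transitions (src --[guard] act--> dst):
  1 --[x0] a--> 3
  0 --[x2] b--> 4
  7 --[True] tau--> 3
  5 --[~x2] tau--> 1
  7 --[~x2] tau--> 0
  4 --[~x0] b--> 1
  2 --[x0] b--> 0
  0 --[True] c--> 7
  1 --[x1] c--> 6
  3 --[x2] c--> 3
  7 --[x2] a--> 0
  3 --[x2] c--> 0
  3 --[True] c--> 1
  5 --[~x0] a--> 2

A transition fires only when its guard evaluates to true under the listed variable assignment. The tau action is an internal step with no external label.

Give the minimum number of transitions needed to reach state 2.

Answer: UNREACHABLE

Trace:
Layered search for 2:
  L0 = {0}
  L1 = {7}
  L2 = {3}
  L3 = {1}
2 never appears.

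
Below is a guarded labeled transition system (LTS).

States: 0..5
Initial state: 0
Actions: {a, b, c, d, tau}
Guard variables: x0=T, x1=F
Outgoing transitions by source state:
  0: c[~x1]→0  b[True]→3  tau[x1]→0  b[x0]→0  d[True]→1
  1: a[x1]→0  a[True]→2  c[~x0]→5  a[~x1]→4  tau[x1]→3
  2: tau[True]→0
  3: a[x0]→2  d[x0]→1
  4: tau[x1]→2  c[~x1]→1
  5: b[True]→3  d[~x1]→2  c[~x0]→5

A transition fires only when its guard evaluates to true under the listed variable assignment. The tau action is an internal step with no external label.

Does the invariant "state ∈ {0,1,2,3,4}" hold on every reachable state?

Allowed set {0,1,2,3,4}
Reachable = {0,1,2,3,4}
  0: ok
  1: ok
  2: ok
  3: ok
  4: ok

Answer: INVARIANT HOLDS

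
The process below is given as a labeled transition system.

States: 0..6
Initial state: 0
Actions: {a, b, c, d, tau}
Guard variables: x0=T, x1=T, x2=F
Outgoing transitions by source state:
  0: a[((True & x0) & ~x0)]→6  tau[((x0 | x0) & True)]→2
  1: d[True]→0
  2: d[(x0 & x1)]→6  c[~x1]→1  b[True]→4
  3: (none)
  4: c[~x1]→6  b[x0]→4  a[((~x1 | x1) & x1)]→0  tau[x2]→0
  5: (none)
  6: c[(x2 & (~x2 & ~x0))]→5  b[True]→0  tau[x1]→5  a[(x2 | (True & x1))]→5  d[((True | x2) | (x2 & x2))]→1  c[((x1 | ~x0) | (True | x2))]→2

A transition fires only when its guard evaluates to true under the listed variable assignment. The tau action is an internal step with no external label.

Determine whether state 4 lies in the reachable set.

Answer: REACHABLE

Trace:
Guard filter leaves 11 enabled edge(s).
Layer 0: {0}
Layer 1: {2}  total {0,2}
Layer 2: {4,6}  total {0,2,4,6}
Layer 3: {1,5}  total {0,1,2,4,5,6}
Reachable = {0,1,2,4,5,6}
trace reaching 4: tau·b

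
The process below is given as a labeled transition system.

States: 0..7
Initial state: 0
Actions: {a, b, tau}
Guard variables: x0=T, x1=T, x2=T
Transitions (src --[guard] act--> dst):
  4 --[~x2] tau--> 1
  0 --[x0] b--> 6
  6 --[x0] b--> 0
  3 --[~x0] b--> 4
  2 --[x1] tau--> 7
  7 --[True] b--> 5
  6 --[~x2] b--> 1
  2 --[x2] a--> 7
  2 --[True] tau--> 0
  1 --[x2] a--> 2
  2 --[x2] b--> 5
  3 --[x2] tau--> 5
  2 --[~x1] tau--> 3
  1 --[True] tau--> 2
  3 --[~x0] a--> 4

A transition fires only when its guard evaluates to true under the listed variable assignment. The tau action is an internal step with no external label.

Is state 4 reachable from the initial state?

Answer: UNREACHABLE

Trace:
After dropping false guards: 10 live edges.
L0 = {0}
L1 = {6}  total {0,6}
Reach set: {0,6}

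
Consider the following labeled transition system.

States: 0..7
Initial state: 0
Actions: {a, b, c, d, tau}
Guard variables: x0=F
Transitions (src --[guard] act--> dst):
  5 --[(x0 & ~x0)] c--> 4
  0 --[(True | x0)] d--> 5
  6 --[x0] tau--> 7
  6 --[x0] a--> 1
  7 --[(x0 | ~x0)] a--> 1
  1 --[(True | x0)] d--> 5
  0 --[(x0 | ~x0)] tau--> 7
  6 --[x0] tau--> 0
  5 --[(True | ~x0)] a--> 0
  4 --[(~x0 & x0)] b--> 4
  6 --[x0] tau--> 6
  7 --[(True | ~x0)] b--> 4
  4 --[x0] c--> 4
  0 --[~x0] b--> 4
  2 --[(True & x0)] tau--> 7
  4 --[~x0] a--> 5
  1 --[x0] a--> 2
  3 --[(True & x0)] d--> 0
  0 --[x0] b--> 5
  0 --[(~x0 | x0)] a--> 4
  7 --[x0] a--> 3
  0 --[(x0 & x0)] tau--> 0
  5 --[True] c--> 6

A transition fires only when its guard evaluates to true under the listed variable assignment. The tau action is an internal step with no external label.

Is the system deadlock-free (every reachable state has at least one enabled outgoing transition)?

Reachable = {0,1,4,5,6,7}
  0: a→4  b→4  d→5  tau→7  [deg 4]
  1: d→5  [deg 1]
  4: a→5  [deg 1]
  5: a→0  c→6  [deg 2]
  6: ∅  [STUCK]
  7: a→1  b→4  [deg 2]
Path to 6: d·c

Answer: DEADLOCK at state 6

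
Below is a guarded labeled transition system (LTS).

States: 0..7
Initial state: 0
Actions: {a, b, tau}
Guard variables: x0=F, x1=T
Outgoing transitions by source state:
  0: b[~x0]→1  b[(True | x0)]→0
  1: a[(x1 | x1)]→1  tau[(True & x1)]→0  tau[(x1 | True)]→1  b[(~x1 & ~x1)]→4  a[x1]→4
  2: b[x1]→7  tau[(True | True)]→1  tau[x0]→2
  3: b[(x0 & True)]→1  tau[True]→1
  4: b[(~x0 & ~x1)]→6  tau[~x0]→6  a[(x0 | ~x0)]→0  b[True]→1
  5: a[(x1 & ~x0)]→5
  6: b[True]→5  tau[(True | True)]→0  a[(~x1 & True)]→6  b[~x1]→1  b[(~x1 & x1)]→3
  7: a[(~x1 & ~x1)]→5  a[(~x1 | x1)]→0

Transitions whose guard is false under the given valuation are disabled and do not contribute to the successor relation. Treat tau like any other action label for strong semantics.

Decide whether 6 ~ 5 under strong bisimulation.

Answer: NOT BISIMILAR

Trace:
Refine partition for ~:
  round 0: {{0,1,2,3,4,5,6,7}}
  round 1: {{0},{1},{2,6},{3},{4},{5,7}}
  round 2: {{0},{1},{2},{3},{4},{5},{6},{7}}
stable after 3 split(s): 8 block(s)
class of 6: {6}; class of 5: {5}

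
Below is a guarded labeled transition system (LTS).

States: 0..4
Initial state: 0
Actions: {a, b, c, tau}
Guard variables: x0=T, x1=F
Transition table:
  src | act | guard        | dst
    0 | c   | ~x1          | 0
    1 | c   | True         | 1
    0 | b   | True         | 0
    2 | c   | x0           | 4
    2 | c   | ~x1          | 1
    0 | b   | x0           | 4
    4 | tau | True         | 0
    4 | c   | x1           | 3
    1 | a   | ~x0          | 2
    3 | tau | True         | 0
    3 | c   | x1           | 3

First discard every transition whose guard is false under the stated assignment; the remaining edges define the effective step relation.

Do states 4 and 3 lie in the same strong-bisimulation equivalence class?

Bisimulation quotient by refinement:
  P[0] = {{0,1,2,3,4}}
  P[1] = {{0},{1,2},{3,4}}
  P[2] = {{0},{1},{2},{3,4}}
4 equivalence class(es) (converged in 3)
class of 4: {3,4}; class of 3: {3,4}

Answer: BISIMILAR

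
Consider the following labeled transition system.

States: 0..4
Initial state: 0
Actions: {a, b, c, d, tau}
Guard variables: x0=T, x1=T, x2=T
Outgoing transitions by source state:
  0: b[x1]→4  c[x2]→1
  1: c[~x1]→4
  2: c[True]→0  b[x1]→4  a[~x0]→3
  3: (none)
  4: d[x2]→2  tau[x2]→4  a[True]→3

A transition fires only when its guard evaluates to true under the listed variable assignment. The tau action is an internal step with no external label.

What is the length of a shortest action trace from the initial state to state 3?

BFS to 3:
  Layer 0: {0}
  Layer 1: {1,4}
  Layer 2: {2,3}
3 enters at depth 2; path b·a

Answer: 2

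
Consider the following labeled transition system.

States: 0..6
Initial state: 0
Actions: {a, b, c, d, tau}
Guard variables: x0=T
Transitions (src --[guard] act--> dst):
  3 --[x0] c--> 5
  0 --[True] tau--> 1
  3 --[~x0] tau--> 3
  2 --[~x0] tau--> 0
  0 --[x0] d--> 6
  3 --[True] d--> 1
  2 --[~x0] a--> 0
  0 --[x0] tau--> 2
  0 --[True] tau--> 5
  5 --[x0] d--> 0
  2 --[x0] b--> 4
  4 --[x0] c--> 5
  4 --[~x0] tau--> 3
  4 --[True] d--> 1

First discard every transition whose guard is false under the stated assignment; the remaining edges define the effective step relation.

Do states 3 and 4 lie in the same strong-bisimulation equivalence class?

Answer: BISIMILAR

Working:
Bisimulation quotient by refinement:
  P[0] = {{0,1,2,3,4,5,6}}
  P[1] = {{0},{1,6},{2},{3,4},{5}}
Fixed point at round 2; 5 class(es).
[3]={3,4}  [4]={3,4}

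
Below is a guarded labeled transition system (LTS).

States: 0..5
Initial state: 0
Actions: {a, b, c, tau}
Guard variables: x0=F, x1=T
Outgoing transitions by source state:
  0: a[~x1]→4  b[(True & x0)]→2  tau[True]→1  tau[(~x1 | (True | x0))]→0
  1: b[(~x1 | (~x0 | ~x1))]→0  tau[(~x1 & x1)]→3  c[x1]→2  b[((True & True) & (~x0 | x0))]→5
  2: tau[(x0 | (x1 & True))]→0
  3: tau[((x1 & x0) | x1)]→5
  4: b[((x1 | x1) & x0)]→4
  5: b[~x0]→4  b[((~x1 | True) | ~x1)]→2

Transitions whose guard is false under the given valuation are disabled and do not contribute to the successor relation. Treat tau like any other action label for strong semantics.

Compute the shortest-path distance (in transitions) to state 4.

Layered search for 4:
  L0 = {0}
  L1 = {1}
  L2 = {2,5}
  L3 = {4}
first hit 4 at d=3 via tau·b·b

Answer: 3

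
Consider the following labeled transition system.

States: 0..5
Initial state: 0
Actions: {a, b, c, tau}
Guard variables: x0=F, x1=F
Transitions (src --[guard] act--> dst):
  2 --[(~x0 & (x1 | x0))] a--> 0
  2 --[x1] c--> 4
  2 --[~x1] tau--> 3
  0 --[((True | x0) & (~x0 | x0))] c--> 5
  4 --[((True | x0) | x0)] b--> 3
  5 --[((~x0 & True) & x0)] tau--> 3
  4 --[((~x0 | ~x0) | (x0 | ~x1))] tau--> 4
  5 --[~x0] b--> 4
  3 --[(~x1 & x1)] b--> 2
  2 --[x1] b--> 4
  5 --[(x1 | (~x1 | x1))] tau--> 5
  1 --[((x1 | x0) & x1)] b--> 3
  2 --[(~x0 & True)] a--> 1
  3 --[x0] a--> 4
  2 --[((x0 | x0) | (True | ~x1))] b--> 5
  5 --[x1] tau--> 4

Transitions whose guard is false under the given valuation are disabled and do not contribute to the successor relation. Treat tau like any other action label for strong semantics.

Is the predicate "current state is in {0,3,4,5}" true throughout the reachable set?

Allowed set {0,3,4,5}
Reachable = {0,3,4,5}
  0: safe
  3: safe
  4: safe
  5: safe

Answer: INVARIANT HOLDS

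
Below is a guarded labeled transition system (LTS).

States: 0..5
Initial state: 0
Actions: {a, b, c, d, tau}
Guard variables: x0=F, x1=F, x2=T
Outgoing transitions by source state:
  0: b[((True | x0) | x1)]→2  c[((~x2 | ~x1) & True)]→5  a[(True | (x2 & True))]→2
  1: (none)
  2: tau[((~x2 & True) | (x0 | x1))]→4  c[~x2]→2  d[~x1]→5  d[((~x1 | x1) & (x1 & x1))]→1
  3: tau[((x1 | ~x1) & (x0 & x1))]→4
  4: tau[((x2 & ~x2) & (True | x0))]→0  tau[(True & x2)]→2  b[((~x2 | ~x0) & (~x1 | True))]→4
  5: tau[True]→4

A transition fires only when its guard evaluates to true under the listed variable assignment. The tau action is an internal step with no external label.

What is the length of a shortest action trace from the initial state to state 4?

Answer: 2

Trace:
Layered search for 4:
  depth 0: {0}
  depth 1: {2,5}
  depth 2: {4}
depth(4)=2, e.g. c·tau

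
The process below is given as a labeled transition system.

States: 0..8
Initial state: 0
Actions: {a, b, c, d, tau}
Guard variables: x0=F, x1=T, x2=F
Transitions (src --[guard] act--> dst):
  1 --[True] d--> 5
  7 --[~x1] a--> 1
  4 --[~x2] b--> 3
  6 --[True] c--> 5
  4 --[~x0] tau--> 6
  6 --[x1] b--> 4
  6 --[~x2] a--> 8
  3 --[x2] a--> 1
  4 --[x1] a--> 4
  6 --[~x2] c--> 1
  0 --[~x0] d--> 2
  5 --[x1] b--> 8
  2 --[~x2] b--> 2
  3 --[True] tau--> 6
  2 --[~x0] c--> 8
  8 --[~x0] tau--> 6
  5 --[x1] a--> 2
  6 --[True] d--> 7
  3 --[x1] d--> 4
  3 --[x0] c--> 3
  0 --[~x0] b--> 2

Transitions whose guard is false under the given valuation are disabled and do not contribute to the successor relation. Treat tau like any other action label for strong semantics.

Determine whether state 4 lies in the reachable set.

Guard filter leaves 18 enabled edge(s).
Layer 0: {0}
Layer 1: {2}  now seen {0,2}
Layer 2: {8}  now seen {0,2,8}
Layer 3: {6}  now seen {0,2,6,8}
Layer 4: {1,4,5,7}  now seen {0,1,2,4,5,6,7,8}
Layer 5: {3}  now seen {0,1,2,3,4,5,6,7,8}
Reachable = {0,1,2,3,4,5,6,7,8}
trace reaching 4: d·c·tau·b

Answer: REACHABLE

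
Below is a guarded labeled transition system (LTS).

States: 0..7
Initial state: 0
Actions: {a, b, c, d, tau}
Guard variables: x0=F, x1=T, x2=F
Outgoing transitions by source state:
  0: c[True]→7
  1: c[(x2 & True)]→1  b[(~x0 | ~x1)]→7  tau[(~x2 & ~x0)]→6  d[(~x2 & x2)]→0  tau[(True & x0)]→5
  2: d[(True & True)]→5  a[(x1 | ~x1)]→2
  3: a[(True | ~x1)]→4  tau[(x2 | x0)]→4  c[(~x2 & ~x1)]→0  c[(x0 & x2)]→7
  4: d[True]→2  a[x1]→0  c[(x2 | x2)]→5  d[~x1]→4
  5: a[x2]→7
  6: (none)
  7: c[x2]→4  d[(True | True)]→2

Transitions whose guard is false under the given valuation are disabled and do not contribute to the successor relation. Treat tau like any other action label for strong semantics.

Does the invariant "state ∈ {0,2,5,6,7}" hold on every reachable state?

Allowed set {0,2,5,6,7}
Reachable = {0,2,5,7}
  0: ✓
  2: ✓
  5: ✓
  7: ✓

Answer: INVARIANT HOLDS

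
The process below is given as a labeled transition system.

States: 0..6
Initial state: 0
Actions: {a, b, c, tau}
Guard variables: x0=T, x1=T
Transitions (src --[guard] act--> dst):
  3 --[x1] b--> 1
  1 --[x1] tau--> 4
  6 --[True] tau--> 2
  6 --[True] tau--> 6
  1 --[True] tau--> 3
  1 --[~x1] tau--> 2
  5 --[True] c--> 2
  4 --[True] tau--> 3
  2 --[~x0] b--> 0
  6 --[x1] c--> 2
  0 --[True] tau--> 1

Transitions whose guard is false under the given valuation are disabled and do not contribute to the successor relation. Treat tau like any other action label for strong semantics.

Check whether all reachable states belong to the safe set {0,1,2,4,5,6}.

Answer: INVARIANT VIOLATED at state 3

Trace:
Inv-set: {0,1,2,4,5,6}
R = {0,1,3,4}
  0: ok
  1: ok
  3: outside
  4: ok
witness against invariant: tau·tau → 3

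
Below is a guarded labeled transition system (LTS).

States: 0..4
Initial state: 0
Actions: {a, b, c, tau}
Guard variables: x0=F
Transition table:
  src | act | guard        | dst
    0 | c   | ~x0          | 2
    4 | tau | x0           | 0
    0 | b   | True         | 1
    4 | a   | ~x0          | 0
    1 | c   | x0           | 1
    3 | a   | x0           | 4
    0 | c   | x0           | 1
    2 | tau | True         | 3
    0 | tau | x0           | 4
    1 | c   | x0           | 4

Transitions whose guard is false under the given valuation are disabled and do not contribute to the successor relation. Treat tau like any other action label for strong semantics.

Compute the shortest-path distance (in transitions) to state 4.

Breadth-first toward 4:
  L0 = {0}
  L1 = {1,2}
  L2 = {3}
4 never appears.

Answer: UNREACHABLE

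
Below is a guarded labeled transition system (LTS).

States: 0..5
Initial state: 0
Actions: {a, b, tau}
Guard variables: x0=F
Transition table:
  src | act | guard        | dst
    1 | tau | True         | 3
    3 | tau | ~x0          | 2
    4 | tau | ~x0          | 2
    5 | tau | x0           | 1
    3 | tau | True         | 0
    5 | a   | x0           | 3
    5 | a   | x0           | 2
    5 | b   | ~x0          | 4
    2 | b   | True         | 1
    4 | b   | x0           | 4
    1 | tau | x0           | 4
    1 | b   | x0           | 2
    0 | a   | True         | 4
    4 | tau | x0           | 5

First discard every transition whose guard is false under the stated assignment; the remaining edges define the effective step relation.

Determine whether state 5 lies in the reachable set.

Answer: UNREACHABLE

Working:
After dropping false guards: 7 live edges.
L0 = {0}
L1 = {4}  total {0,4}
L2 = {2}  total {0,2,4}
L3 = {1}  total {0,1,2,4}
L4 = {3}  total {0,1,2,3,4}
Reach set: {0,1,2,3,4}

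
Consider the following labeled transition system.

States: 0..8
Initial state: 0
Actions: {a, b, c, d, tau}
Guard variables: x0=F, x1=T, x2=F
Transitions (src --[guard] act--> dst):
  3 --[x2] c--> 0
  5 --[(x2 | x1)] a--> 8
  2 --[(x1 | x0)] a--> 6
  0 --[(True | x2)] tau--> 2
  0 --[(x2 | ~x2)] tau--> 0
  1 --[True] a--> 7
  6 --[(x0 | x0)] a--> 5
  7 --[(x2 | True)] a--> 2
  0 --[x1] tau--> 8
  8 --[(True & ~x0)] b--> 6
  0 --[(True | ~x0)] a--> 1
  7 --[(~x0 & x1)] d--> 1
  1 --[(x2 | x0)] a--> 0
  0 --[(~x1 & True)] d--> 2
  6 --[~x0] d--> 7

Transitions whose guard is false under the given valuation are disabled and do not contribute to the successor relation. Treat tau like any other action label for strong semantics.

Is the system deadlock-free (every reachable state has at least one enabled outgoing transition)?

Answer: DEADLOCK-FREE

Working:
Reachable = {0,1,2,6,7,8}
  0: a→1  tau→0  tau→2  tau→8  [deg 4]
  1: a→7  [deg 1]
  2: a→6  [deg 1]
  6: d→7  [deg 1]
  7: a→2  d→1  [deg 2]
  8: b→6  [deg 1]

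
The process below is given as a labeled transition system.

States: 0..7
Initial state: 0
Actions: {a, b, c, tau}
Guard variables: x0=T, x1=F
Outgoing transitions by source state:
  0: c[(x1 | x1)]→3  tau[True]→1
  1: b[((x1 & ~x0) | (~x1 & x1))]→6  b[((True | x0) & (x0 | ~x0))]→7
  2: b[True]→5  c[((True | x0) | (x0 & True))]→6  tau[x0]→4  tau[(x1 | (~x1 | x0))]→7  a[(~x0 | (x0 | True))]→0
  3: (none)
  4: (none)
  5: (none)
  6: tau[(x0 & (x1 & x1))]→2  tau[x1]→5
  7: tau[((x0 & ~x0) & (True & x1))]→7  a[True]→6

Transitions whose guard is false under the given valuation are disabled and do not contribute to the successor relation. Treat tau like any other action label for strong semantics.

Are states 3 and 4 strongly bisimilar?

Answer: BISIMILAR

Trace:
Bisimulation quotient by refinement:
  P[0] = {{0,1,2,3,4,5,6,7}}
  P[1] = {{0},{1},{2},{3,4,5,6},{7}}
5 equivalence class(es) (converged in 2)
class of 3: {3,4,5,6}; class of 4: {3,4,5,6}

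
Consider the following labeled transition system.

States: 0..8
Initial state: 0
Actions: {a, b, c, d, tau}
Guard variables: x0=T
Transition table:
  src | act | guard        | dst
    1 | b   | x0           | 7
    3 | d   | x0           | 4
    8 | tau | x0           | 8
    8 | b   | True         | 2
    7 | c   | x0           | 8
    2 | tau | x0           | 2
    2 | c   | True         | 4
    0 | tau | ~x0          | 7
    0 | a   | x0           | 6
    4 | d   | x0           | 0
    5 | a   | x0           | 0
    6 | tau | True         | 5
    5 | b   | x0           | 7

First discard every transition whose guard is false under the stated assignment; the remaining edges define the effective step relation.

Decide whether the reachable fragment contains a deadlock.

R = {0,2,4,5,6,7,8}
  0: a→6  [1 exit(s)]
  2: c→4  tau→2  [2 exit(s)]
  4: d→0  [1 exit(s)]
  5: a→0  b→7  [2 exit(s)]
  6: tau→5  [1 exit(s)]
  7: c→8  [1 exit(s)]
  8: b→2  tau→8  [2 exit(s)]

Answer: DEADLOCK-FREE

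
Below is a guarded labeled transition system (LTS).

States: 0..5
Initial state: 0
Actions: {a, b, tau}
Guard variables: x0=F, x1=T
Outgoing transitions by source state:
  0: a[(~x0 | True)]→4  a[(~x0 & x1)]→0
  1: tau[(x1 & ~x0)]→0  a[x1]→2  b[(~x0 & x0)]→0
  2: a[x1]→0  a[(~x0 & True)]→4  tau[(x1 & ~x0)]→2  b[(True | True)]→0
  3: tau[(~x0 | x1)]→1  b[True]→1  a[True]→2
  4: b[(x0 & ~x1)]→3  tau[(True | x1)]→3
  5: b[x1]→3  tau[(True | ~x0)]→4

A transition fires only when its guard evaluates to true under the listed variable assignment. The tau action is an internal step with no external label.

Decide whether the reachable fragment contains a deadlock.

Answer: DEADLOCK-FREE

Trace:
Reach set: {0,1,2,3,4}
  0: a→0  a→4  [2 out]
  1: a→2  tau→0  [2 out]
  2: a→0  a→4  b→0  tau→2  [4 out]
  3: a→2  b→1  tau→1  [3 out]
  4: tau→3  [1 out]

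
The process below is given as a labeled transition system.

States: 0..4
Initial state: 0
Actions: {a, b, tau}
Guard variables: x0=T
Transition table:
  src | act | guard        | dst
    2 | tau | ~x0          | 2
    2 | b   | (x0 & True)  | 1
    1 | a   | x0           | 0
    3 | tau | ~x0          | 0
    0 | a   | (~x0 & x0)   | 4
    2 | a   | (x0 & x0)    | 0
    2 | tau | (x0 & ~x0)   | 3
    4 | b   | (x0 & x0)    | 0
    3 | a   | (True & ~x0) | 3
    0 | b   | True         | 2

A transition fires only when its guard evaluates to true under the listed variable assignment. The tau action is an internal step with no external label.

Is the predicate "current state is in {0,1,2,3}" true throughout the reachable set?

Safe = {0,1,2,3}
R = {0,1,2}
  0: safe
  1: safe
  2: safe

Answer: INVARIANT HOLDS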